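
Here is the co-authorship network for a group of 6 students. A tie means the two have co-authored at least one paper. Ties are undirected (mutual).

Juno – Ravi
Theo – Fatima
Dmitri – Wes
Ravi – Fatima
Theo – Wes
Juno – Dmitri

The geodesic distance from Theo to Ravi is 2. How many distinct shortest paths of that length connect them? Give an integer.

1

The shortest distance is 2, and the only length-2 path is Theo–Fatima–Ravi. So there is exactly 1 shortest path.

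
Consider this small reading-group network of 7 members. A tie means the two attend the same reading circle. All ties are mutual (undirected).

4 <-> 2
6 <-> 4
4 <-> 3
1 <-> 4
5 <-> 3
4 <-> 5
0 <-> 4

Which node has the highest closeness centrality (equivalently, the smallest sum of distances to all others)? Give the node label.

4

Farness (sum of distances to all others) for each node — 0:11, 1:11, 2:11, 3:10, 4:6, 5:10, 6:11.
The smallest farness is 6, for 4, so 4 has the highest closeness.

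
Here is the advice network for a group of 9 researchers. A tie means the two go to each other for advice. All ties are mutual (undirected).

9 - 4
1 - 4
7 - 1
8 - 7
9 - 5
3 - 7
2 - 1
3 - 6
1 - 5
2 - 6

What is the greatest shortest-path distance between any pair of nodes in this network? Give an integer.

Eccentricity of each node (its greatest distance to any other): 1:2, 2:3, 3:4, 4:3, 5:3, 6:4, 7:3, 8:4, 9:4.
The maximum eccentricity is 4, realized for instance by the pair 6–9 via 6 – 2 – 1 – 4 – 9. So the diameter is 4.

4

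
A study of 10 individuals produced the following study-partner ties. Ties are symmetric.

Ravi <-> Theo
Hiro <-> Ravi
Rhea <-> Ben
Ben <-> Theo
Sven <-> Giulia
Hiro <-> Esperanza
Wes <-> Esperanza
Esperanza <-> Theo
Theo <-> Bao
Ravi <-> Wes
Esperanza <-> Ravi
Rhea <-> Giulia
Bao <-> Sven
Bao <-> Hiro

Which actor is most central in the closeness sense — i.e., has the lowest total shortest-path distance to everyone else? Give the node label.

Farness (sum of distances to all others) for each node — Bao:17, Ben:19, Esperanza:18, Giulia:25, Hiro:19, Ravi:18, Rhea:23, Sven:21, Theo:15, Wes:25.
The smallest farness is 15, for Theo, so Theo has the highest closeness.

Theo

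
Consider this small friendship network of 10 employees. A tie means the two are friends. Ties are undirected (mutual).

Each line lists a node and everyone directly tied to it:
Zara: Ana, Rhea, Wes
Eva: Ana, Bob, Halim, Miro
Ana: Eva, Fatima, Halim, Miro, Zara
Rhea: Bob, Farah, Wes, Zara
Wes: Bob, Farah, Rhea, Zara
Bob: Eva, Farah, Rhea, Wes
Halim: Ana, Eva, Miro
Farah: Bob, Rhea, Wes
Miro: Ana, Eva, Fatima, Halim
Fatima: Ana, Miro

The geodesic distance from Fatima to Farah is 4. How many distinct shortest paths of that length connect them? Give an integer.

4

The shortest distance is 4. The length-4 paths are: Fatima–Miro–Eva–Bob–Farah; Fatima–Ana–Eva–Bob–Farah; Fatima–Ana–Zara–Rhea–Farah; Fatima–Ana–Zara–Wes–Farah.
That gives 4 distinct shortest paths.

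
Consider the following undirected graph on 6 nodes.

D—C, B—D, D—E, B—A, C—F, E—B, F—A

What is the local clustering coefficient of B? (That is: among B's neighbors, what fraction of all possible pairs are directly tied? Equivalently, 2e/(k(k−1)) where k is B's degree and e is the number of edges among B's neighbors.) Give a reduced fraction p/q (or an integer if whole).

1/3

B's neighbors: A, D, and E (k = 3).
Possible neighbor pairs: C(3,2) = 3. Edges among them: D–E → e = 1.
Clustering(B) = 1/3.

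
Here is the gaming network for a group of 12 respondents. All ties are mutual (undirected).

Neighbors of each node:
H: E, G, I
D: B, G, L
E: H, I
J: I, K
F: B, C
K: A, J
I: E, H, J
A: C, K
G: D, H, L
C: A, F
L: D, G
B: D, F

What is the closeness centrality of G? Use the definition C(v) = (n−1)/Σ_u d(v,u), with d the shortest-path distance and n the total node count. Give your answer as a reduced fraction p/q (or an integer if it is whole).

Distances from G: A:5, B:2, C:4, D:1, E:2, F:3, H:1, I:2, J:3, K:4, L:1. Sum = 28.
n = 12, so closeness = 11/28.

11/28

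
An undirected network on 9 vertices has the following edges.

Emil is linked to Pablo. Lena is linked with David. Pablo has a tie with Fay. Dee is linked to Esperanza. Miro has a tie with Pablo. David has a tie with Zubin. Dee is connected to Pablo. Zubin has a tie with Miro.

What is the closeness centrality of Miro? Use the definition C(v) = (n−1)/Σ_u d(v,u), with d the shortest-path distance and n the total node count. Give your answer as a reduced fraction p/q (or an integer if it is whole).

Distances from Miro: David:2, Dee:2, Emil:2, Esperanza:3, Fay:2, Lena:3, Pablo:1, Zubin:1. Sum = 16.
n = 9, so closeness = 8/16 = 1/2.

1/2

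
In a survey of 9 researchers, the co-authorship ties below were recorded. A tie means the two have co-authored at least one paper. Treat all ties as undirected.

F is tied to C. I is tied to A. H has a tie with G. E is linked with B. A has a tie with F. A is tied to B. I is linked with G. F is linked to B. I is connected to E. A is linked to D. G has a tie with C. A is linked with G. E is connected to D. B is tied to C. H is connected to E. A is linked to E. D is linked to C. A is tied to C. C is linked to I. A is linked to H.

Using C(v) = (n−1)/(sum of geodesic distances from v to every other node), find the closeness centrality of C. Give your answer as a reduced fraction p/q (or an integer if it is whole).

Distances from C: A:1, B:1, D:1, E:2, F:1, G:1, H:2, I:1. Sum = 10.
n = 9, so closeness = 8/10 = 4/5.

4/5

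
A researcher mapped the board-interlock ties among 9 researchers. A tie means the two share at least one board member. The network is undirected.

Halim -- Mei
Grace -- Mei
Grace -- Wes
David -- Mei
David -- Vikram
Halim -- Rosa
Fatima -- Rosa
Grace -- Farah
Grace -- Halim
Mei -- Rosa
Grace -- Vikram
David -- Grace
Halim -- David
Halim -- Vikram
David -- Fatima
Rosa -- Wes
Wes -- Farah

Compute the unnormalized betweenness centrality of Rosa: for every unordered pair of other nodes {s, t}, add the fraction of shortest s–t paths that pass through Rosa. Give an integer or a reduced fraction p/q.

7/2

Pairs whose geodesics pass through Rosa — Fatima–Wes: 1; Fatima–Mei: 1/2; Fatima–Halim: 1/2; Fatima–Farah: 1/2; Wes–Mei: 1/2; Wes–Halim: 1/2.
All other pairs contribute 0.
Summing the contributions gives betweenness(Rosa) = 7/2.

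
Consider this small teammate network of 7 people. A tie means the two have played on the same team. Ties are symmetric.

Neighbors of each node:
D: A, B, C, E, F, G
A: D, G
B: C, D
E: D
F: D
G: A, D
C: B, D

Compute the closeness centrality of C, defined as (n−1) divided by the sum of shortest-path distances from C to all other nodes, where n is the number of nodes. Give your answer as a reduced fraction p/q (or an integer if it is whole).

Distances from C: A:2, B:1, D:1, E:2, F:2, G:2. Sum = 10.
n = 7, so closeness = 6/10 = 3/5.

3/5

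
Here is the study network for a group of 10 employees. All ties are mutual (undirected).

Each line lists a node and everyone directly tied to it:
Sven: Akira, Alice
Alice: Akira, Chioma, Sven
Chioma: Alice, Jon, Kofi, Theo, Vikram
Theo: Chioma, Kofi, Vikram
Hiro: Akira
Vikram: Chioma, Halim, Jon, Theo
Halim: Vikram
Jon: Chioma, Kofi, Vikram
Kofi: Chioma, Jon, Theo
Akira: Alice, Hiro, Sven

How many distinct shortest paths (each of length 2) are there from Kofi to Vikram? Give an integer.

The shortest distance is 2. The length-2 paths are: Kofi–Theo–Vikram; Kofi–Chioma–Vikram; Kofi–Jon–Vikram.
That gives 3 distinct shortest paths.

3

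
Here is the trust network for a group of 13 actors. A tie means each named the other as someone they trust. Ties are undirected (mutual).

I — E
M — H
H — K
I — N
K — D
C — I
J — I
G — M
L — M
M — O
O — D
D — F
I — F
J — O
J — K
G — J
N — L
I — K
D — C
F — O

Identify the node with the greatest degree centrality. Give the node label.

I

Degrees — C:2, D:4, E:1, F:3, G:2, H:2, I:6, J:4, K:4, L:2, M:4, N:2, O:4.
The maximum is 6, attained only by I.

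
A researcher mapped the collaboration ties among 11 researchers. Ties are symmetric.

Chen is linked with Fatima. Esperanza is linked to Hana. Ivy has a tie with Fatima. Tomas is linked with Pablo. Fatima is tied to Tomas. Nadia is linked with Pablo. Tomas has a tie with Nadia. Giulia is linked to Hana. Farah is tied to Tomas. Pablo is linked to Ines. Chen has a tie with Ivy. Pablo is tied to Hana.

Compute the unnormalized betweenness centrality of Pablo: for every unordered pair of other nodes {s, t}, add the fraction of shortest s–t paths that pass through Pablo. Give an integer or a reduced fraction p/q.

Pairs whose geodesics pass through Pablo — Ines–Chen: 1; Ines–Fatima: 1; Ines–Esperanza: 1; Ines–Hana: 1; Ines–Nadia: 1; Ines–Ivy: 1; Ines–Giulia: 1; Ines–Tomas: 1; Ines–Farah: 1; Chen–Esperanza: 1; Chen–Hana: 1; Chen–Giulia: 1; Fatima–Esperanza: 1; Fatima–Hana: 1 … (+13 more pairs).
All other pairs contribute 0.
Summing the contributions gives betweenness(Pablo) = 27.

27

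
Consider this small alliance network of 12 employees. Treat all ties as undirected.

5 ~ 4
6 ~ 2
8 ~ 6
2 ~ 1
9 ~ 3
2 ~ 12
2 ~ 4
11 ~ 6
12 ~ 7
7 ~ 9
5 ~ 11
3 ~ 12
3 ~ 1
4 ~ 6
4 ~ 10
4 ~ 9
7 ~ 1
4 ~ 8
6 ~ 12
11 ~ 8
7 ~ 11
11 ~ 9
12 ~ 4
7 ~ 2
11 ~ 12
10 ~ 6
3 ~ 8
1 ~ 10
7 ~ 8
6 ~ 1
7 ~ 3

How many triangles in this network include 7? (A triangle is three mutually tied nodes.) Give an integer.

7's neighbors: 1, 2, 3, 8, 9, 11, and 12.
Neighbor pairs that are themselves tied: 7–1–2; 7–1–3; 7–2–12; 7–3–8; 7–3–9; 7–3–12; 7–8–11; 7–9–11; 7–11–12. Each forms one triangle with 7, for 9 in total.

9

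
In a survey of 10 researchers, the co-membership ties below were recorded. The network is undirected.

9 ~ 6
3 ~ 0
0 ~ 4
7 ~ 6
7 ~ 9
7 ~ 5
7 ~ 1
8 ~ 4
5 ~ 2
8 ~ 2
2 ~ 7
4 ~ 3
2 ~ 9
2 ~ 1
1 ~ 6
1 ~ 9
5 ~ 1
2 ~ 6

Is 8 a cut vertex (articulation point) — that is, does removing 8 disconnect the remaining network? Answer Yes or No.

Removing 8 leaves {0, 3, and 4} with no path to {1, 2, 5, 6, 7, and 9}, so the network splits into 2 components. 8 is a cut vertex.

Yes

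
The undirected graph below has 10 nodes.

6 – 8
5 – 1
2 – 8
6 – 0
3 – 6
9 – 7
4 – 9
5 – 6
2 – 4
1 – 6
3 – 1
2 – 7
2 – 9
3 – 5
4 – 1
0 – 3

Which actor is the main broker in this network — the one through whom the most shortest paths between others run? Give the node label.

Unnormalized betweenness of each node: 0:0, 1:19/2, 2:49/6, 3:11/6, 4:17/2, 5:0, 6:59/6, 7:0, 8:13/2, 9:5/3.
6 has the largest value, 59/6, making it the main broker — the node through which the most shortest paths run.

6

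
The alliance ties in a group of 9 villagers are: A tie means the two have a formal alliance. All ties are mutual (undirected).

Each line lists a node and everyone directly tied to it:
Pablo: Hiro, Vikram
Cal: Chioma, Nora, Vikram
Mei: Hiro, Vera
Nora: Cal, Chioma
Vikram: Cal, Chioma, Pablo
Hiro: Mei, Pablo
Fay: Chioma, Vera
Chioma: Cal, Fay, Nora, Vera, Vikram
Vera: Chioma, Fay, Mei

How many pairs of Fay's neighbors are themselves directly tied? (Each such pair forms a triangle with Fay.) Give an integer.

Fay's neighbors: Chioma and Vera.
Neighbor pairs that are themselves tied: Fay–Chioma–Vera. Each forms one triangle with Fay, for 1 in total.

1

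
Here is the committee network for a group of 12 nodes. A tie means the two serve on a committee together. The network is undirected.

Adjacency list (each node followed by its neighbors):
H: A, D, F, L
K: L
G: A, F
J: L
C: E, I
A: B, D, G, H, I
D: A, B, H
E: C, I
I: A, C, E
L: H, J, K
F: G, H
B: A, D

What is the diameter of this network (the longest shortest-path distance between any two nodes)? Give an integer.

Eccentricity of each node (its greatest distance to any other): A:3, B:4, C:5, D:3, E:5, F:4, G:4, H:3, I:4, J:5, K:5, L:4.
The maximum eccentricity is 5, realized for instance by the pair E–J via E – I – A – H – L – J. So the diameter is 5.

5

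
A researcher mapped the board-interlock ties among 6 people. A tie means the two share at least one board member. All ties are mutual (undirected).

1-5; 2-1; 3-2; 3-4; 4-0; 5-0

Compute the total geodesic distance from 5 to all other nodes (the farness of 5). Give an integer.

Distances from 5: 0:1, 1:1, 2:2, 3:3, 4:2.
Sum = 1 + 1 + 2 + 3 + 2 = 9.

9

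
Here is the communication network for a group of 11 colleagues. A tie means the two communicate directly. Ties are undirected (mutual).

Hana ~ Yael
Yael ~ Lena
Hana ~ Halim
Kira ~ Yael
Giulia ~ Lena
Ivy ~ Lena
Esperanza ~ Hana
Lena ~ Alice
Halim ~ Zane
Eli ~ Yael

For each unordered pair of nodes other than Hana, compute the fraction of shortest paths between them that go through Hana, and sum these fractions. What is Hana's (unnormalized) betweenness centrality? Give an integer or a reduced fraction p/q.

Pairs whose geodesics pass through Hana — Eli–Zane: 1; Eli–Halim: 1; Eli–Esperanza: 1; Zane–Lena: 1; Zane–Yael: 1; Zane–Alice: 1; Zane–Esperanza: 1; Zane–Giulia: 1; Zane–Kira: 1; Zane–Ivy: 1; Lena–Halim: 1; Lena–Esperanza: 1; Yael–Halim: 1; Yael–Esperanza: 1 … (+9 more pairs).
All other pairs contribute 0.
Summing the contributions gives betweenness(Hana) = 23.

23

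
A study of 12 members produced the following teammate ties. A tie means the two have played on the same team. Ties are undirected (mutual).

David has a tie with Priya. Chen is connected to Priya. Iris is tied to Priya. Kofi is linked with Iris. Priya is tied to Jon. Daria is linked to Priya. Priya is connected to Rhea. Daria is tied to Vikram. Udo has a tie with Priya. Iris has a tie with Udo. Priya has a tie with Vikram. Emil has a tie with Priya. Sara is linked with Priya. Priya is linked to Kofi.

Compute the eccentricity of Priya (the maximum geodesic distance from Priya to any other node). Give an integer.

1

Distances from Priya: Chen:1, Daria:1, David:1, Emil:1, Iris:1, Jon:1, Kofi:1, Rhea:1, Sara:1, Udo:1, Vikram:1.
The largest is 1 (to Rhea, Udo, Emil, David, Iris, Chen, Daria, Vikram, Kofi, Sara, and Jon), so the eccentricity of Priya is 1.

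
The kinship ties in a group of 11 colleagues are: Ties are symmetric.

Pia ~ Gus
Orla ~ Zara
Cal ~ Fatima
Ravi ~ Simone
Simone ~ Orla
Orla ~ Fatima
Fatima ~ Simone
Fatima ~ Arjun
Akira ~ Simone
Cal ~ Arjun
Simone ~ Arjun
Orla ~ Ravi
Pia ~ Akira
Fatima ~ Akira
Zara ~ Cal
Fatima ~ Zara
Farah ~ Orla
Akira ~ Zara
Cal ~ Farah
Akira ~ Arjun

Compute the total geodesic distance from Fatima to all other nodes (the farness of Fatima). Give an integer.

Distances from Fatima: Akira:1, Arjun:1, Cal:1, Farah:2, Gus:3, Orla:1, Pia:2, Ravi:2, Simone:1, Zara:1.
Sum = 1 + 1 + 1 + 2 + 3 + 1 + 2 + 2 + 1 + 1 = 15.

15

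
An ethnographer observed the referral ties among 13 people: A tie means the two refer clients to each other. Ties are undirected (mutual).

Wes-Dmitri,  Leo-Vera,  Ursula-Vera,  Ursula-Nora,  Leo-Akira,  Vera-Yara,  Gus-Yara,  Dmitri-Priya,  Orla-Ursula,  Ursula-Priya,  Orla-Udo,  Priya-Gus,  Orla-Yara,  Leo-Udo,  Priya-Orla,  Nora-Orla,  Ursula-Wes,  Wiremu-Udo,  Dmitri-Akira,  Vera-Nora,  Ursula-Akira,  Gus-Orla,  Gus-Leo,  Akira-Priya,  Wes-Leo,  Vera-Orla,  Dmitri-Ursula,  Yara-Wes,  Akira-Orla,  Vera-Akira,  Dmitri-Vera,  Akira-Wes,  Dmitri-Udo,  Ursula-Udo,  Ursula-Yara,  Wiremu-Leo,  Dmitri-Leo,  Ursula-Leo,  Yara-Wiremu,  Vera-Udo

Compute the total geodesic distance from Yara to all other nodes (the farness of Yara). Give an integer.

Distances from Yara: Akira:2, Dmitri:2, Gus:1, Leo:2, Nora:2, Orla:1, Priya:2, Udo:2, Ursula:1, Vera:1, Wes:1, Wiremu:1.
Sum = 2 + 2 + 1 + 2 + 2 + 1 + 2 + 2 + 1 + 1 + 1 + 1 = 18.

18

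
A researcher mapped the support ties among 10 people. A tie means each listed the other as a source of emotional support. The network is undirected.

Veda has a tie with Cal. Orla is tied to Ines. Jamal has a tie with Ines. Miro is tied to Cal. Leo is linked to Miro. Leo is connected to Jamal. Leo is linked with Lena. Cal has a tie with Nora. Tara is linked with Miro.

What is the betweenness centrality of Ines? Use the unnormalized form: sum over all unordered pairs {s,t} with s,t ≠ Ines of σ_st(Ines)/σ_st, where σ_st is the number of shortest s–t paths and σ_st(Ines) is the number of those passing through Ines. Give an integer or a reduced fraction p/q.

Pairs whose geodesics pass through Ines — Miro–Orla: 1; Leo–Orla: 1; Tara–Orla: 1; Jamal–Orla: 1; Nora–Orla: 1; Lena–Orla: 1; Orla–Cal: 1; Orla–Veda: 1.
All other pairs contribute 0.
Summing the contributions gives betweenness(Ines) = 8.

8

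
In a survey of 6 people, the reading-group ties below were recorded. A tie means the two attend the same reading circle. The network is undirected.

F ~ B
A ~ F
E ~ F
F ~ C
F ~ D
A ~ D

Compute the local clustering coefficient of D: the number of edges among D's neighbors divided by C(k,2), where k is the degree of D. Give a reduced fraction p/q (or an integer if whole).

D's neighbors: A and F (k = 2).
Possible neighbor pairs: C(2,2) = 1. Edges among them: A–F → e = 1.
Clustering(D) = 1/1.

1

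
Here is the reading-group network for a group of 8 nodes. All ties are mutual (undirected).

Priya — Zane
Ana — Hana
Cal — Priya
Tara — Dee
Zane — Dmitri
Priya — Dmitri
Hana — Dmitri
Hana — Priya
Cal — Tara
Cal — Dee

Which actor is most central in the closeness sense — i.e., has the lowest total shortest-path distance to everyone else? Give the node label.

Priya

Farness (sum of distances to all others) for each node — Ana:19, Cal:12, Dee:17, Dmitri:13, Hana:13, Priya:10, Tara:17, Zane:15.
The smallest farness is 10, for Priya, so Priya has the highest closeness.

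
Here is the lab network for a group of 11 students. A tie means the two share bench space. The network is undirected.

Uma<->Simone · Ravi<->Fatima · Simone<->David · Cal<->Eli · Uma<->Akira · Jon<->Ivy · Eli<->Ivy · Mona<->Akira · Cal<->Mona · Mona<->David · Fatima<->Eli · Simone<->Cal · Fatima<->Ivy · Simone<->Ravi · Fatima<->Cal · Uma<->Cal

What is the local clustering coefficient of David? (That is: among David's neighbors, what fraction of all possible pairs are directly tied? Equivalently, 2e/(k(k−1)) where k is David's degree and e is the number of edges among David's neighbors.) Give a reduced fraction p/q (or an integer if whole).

0

David's neighbors: Mona and Simone (k = 2).
Possible neighbor pairs: C(2,2) = 1. Edges among them: none → e = 0.
Clustering(David) = 0/1.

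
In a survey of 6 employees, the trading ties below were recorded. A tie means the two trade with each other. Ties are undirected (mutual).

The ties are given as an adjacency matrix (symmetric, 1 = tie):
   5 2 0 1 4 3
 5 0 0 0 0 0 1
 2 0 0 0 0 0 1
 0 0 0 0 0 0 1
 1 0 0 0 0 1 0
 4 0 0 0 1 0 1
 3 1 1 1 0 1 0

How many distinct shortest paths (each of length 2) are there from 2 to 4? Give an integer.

The shortest distance is 2, and the only length-2 path is 2–3–4. So there is exactly 1 shortest path.

1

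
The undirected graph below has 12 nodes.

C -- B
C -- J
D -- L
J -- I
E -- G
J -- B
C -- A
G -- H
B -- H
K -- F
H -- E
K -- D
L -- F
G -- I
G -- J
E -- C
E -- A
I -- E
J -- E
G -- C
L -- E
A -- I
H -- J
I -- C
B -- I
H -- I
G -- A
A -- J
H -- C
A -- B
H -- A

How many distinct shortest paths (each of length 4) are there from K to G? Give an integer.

2

The shortest distance is 4. The length-4 paths are: K–D–L–E–G; K–F–L–E–G.
That gives 2 distinct shortest paths.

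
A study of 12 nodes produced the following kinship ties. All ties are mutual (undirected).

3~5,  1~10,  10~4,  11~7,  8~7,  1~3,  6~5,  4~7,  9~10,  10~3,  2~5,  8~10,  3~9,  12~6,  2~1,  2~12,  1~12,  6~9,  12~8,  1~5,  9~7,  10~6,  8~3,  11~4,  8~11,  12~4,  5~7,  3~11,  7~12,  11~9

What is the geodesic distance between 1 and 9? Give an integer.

2

One shortest route is 1 – 10 – 9, which uses 2 edges, and 1 and 9 are not directly tied, so nothing shorter exists. So d(1,9) = 2.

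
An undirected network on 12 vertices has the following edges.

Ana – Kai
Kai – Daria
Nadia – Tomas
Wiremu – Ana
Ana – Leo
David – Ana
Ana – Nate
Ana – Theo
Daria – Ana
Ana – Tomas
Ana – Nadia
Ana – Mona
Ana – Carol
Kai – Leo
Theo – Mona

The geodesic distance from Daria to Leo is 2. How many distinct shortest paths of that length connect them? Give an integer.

2

The shortest distance is 2. The length-2 paths are: Daria–Ana–Leo; Daria–Kai–Leo.
That gives 2 distinct shortest paths.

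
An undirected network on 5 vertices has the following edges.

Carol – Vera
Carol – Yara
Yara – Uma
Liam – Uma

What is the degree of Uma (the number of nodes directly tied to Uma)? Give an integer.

2

Uma is directly tied to Liam and Yara. That is 2 neighbors, so the degree of Uma is 2.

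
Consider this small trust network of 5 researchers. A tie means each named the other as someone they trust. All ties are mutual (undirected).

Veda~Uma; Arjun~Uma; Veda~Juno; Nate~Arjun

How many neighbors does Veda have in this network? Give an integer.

2

Veda is directly tied to Juno and Uma. That is 2 neighbors, so the degree of Veda is 2.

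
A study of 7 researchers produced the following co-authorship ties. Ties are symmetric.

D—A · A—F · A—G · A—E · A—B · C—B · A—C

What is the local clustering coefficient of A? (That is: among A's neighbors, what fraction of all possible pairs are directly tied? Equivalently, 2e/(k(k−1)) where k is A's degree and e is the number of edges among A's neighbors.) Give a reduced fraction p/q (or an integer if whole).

A's neighbors: B, C, D, E, F, and G (k = 6).
Possible neighbor pairs: C(6,2) = 15. Edges among them: B–C → e = 1.
Clustering(A) = 1/15.

1/15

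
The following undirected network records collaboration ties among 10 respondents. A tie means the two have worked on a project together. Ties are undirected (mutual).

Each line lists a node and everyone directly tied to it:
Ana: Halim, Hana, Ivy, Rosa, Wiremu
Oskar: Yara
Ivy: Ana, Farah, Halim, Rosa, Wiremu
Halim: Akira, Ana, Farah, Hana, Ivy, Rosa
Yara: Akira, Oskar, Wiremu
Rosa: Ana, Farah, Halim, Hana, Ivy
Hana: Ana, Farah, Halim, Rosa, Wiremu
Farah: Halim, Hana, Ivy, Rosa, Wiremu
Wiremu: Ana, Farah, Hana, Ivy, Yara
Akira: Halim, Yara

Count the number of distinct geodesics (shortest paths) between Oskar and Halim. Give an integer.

1

The shortest distance is 3, and the only length-3 path is Oskar–Yara–Akira–Halim. So there is exactly 1 shortest path.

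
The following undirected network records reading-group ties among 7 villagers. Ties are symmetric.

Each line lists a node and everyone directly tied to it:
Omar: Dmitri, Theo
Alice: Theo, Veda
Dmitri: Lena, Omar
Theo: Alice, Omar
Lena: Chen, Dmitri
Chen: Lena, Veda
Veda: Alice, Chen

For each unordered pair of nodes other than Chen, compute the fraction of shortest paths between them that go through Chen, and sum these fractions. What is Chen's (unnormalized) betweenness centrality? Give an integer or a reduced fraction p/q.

3

Pairs whose geodesics pass through Chen — Dmitri–Veda: 1; Alice–Lena: 1; Veda–Lena: 1.
All other pairs contribute 0.
Summing the contributions gives betweenness(Chen) = 3.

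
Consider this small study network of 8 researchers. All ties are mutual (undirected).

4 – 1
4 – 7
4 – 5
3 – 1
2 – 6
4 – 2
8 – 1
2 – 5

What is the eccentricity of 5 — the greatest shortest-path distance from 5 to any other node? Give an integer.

Distances from 5: 1:2, 2:1, 3:3, 4:1, 6:2, 7:2, 8:3.
The largest is 3 (to 3 and 8), so the eccentricity of 5 is 3.

3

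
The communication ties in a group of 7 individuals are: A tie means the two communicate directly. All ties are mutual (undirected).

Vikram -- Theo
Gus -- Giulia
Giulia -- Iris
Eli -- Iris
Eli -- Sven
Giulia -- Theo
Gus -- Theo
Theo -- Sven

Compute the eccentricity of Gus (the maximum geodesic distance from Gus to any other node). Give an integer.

3

Distances from Gus: Eli:3, Giulia:1, Iris:2, Sven:2, Theo:1, Vikram:2.
The largest is 3 (to Eli), so the eccentricity of Gus is 3.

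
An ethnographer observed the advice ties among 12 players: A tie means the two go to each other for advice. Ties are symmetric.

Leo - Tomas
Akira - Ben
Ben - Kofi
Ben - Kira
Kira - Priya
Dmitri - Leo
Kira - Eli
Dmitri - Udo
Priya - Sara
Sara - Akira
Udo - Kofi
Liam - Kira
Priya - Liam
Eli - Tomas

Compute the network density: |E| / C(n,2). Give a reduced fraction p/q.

7/33

There are 14 edges and 12 nodes, so the maximum possible is C(12,2) = 66.
Density = 14/66 = 7/33.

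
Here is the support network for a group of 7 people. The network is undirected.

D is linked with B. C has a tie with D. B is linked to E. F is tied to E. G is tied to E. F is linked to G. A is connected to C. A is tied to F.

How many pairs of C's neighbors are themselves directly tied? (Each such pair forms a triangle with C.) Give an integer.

0

C's neighbors are A and D, but none of them are tied to each other, so no triangle contains C.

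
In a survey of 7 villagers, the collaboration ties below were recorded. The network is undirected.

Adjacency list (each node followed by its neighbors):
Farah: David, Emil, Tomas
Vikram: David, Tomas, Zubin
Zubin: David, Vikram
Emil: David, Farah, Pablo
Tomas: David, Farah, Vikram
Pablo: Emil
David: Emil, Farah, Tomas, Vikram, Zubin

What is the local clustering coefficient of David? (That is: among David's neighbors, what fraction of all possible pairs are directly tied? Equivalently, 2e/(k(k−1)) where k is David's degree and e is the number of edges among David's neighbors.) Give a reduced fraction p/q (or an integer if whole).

2/5

David's neighbors: Emil, Farah, Tomas, Vikram, and Zubin (k = 5).
Possible neighbor pairs: C(5,2) = 10. Edges among them: Emil–Farah, Farah–Tomas, Tomas–Vikram, Vikram–Zubin → e = 4.
Clustering(David) = 4/10 = 2/5.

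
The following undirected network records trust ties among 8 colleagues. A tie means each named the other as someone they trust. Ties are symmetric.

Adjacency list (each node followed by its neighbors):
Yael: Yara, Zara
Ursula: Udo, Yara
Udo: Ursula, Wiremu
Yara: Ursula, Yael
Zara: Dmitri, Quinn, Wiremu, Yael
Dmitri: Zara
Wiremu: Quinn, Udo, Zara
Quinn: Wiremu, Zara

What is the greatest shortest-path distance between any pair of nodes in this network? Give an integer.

4

Eccentricity of each node (its greatest distance to any other): Dmitri:4, Quinn:3, Udo:3, Ursula:4, Wiremu:3, Yael:3, Yara:3, Zara:3.
The maximum eccentricity is 4, realized for instance by the pair Dmitri–Ursula via Dmitri – Zara – Wiremu – Udo – Ursula. So the diameter is 4.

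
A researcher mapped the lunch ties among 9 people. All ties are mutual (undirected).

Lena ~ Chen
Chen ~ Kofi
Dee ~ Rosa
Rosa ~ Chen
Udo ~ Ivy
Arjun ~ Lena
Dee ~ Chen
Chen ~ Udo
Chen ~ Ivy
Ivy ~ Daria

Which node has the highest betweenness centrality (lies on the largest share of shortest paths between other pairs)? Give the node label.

Unnormalized betweenness of each node: Arjun:0, Chen:23, Daria:0, Dee:0, Ivy:7, Kofi:0, Lena:7, Rosa:0, Udo:0.
Chen has the largest value, 23, making it the main broker — the node through which the most shortest paths run.

Chen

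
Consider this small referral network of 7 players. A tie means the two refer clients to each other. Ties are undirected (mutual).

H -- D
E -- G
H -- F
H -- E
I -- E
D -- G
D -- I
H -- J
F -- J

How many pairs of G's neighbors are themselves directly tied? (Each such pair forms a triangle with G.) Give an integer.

0

G's neighbors are D and E, but none of them are tied to each other, so no triangle contains G.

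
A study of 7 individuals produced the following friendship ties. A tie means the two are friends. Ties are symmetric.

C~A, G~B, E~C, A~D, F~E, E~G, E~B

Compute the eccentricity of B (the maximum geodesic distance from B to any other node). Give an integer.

Distances from B: A:3, C:2, D:4, E:1, F:2, G:1.
The largest is 4 (to D), so the eccentricity of B is 4.

4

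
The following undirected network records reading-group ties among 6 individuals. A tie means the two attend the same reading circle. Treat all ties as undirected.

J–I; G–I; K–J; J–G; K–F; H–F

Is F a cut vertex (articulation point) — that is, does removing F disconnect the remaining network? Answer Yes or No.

Yes

Removing F leaves {H} with no path to {G, I, J, and K}, so the network splits into 2 components. F is a cut vertex.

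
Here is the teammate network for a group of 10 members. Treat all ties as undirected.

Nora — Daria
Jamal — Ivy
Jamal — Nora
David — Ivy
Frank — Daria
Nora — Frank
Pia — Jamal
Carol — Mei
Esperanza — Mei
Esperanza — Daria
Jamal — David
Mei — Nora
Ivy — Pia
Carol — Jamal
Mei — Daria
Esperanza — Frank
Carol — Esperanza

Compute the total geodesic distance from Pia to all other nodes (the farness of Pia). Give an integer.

Distances from Pia: Carol:2, Daria:3, David:2, Esperanza:3, Frank:3, Ivy:1, Jamal:1, Mei:3, Nora:2.
Sum = 2 + 3 + 2 + 3 + 3 + 1 + 1 + 3 + 2 = 20.

20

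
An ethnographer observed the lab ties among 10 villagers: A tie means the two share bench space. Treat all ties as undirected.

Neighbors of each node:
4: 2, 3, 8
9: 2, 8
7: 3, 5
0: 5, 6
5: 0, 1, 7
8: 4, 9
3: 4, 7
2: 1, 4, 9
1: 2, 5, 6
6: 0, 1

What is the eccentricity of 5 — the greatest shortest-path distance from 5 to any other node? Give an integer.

Distances from 5: 0:1, 1:1, 2:2, 3:2, 4:3, 6:2, 7:1, 8:4, 9:3.
The largest is 4 (to 8), so the eccentricity of 5 is 4.

4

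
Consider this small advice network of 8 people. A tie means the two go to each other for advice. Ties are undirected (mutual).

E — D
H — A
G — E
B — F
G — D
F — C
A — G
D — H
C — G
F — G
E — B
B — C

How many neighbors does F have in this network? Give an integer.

3

F is directly tied to B, C, and G. That is 3 neighbors, so the degree of F is 3.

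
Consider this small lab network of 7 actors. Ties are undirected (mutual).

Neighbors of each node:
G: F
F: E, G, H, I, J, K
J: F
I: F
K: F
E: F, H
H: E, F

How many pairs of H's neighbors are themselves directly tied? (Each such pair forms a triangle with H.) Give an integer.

1

H's neighbors: E and F.
Neighbor pairs that are themselves tied: H–E–F. Each forms one triangle with H, for 1 in total.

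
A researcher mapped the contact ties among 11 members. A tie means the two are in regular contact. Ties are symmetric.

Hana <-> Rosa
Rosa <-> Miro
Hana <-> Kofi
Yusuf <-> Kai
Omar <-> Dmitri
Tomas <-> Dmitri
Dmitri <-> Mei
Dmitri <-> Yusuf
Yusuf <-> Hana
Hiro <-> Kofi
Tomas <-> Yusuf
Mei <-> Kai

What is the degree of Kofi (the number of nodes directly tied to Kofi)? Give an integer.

2

Kofi is directly tied to Hana and Hiro. That is 2 neighbors, so the degree of Kofi is 2.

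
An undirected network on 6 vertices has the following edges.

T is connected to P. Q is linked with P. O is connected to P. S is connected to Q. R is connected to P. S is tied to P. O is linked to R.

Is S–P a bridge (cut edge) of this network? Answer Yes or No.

Even without that edge, S still reaches P via S – Q – P, so the network stays connected. Not a bridge.

No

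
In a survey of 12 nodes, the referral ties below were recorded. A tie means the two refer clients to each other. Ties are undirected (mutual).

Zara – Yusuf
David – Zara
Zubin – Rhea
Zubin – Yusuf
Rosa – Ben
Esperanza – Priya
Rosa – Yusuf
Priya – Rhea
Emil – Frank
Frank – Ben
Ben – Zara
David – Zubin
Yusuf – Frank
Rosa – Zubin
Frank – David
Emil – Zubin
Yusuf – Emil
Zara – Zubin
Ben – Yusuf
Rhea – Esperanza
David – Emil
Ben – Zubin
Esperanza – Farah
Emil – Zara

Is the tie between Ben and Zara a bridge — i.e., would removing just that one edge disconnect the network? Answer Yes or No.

No

Even without that edge, Ben still reaches Zara via Ben – Yusuf – Zara, so the network stays connected. Not a bridge.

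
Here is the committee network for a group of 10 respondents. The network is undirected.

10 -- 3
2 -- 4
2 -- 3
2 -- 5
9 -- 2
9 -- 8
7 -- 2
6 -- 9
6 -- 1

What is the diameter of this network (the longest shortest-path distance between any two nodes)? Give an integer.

5

Eccentricity of each node (its greatest distance to any other): 1:5, 2:3, 3:4, 4:4, 5:4, 6:4, 7:4, 8:4, 9:3, 10:5.
The maximum eccentricity is 5, realized for instance by the pair 10–1 via 10 – 3 – 2 – 9 – 6 – 1. So the diameter is 5.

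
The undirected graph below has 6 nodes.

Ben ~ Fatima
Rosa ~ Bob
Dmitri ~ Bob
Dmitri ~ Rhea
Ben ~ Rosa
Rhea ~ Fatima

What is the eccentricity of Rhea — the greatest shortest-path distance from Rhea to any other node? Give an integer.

Distances from Rhea: Ben:2, Bob:2, Dmitri:1, Fatima:1, Rosa:3.
The largest is 3 (to Rosa), so the eccentricity of Rhea is 3.

3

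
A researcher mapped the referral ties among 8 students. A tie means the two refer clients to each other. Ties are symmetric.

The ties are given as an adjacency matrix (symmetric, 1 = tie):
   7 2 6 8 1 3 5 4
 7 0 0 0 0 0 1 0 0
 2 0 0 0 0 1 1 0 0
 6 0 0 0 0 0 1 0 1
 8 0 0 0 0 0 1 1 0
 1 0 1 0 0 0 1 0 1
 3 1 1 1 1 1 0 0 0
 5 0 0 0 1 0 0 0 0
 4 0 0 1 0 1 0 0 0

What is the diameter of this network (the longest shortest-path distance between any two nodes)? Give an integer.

4

Eccentricity of each node (its greatest distance to any other): 1:3, 2:3, 3:2, 4:4, 5:4, 6:3, 7:3, 8:3.
The maximum eccentricity is 4, realized for instance by the pair 5–4 via 5 – 8 – 3 – 6 – 4. So the diameter is 4.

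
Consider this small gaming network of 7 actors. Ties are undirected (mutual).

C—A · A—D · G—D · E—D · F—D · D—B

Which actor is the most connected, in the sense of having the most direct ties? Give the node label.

D

Degrees — A:2, B:1, C:1, D:5, E:1, F:1, G:1.
The maximum is 5, attained only by D.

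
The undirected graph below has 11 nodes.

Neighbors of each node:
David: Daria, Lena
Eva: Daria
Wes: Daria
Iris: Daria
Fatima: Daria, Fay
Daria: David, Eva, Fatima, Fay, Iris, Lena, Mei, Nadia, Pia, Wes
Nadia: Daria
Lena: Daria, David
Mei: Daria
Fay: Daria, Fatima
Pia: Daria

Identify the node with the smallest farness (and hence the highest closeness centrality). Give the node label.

Daria

Farness (sum of distances to all others) for each node — Daria:10, David:18, Eva:19, Fatima:18, Fay:18, Iris:19, Lena:18, Mei:19, Nadia:19, Pia:19, Wes:19.
The smallest farness is 10, for Daria, so Daria has the highest closeness.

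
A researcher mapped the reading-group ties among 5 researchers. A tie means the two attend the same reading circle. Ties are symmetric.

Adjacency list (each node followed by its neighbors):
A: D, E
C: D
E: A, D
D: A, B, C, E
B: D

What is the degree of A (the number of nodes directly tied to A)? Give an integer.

2

A is directly tied to D and E. That is 2 neighbors, so the degree of A is 2.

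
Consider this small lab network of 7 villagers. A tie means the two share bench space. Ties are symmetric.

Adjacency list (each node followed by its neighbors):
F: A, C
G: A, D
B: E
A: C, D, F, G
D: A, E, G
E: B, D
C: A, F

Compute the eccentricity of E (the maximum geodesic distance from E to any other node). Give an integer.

3

Distances from E: A:2, B:1, C:3, D:1, F:3, G:2.
The largest is 3 (to C and F), so the eccentricity of E is 3.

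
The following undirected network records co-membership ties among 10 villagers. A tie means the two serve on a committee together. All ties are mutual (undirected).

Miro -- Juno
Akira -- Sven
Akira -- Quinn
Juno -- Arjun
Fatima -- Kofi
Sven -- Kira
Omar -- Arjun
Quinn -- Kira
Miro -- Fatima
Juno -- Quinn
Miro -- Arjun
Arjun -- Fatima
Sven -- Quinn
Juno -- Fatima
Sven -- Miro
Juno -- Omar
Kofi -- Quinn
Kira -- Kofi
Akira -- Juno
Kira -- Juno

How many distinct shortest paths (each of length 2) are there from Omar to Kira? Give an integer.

1

The shortest distance is 2, and the only length-2 path is Omar–Juno–Kira. So there is exactly 1 shortest path.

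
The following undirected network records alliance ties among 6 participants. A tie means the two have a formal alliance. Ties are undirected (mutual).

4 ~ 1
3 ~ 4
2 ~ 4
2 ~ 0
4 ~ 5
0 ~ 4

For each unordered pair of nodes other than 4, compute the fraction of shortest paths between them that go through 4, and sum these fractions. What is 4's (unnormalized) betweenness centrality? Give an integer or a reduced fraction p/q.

9

Pairs whose geodesics pass through 4 — 1–5: 1; 1–2: 1; 1–3: 1; 1–0: 1; 5–2: 1; 5–3: 1; 5–0: 1; 2–3: 1; 3–0: 1.
All other pairs contribute 0.
Summing the contributions gives betweenness(4) = 9.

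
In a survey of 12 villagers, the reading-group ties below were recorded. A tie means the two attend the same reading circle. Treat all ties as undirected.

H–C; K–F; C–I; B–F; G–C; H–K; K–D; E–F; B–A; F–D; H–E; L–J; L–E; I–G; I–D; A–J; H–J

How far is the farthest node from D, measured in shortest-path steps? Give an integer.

Distances from D: A:3, B:2, C:2, E:2, F:1, G:2, H:2, I:1, J:3, K:1, L:3.
The largest is 3 (to A, L, and J), so the eccentricity of D is 3.

3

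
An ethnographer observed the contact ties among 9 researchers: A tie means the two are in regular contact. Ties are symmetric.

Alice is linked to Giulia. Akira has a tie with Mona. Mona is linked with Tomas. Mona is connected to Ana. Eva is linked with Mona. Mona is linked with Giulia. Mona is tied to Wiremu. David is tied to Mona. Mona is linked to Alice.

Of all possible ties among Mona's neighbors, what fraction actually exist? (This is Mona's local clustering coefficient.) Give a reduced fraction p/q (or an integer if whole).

Mona's neighbors: Akira, Alice, Ana, David, Eva, Giulia, Tomas, and Wiremu (k = 8).
Possible neighbor pairs: C(8,2) = 28. Edges among them: Alice–Giulia → e = 1.
Clustering(Mona) = 1/28.

1/28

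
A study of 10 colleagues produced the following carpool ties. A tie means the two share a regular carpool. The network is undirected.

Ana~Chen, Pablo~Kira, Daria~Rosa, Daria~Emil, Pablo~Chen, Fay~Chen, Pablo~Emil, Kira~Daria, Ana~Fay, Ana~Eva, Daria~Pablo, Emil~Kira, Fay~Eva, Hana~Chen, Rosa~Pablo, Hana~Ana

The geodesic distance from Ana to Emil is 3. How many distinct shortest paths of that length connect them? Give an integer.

1

The shortest distance is 3, and the only length-3 path is Ana–Chen–Pablo–Emil. So there is exactly 1 shortest path.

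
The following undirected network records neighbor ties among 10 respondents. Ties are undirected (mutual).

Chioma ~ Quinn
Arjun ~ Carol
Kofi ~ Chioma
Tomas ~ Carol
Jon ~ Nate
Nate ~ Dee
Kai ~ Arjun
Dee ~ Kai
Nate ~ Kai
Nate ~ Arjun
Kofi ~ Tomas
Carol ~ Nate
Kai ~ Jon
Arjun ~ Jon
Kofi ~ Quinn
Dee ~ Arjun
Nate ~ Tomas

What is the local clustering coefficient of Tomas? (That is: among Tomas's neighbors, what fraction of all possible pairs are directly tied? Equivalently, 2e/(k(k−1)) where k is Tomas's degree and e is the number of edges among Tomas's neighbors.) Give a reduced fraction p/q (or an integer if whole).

Tomas's neighbors: Carol, Kofi, and Nate (k = 3).
Possible neighbor pairs: C(3,2) = 3. Edges among them: Carol–Nate → e = 1.
Clustering(Tomas) = 1/3.

1/3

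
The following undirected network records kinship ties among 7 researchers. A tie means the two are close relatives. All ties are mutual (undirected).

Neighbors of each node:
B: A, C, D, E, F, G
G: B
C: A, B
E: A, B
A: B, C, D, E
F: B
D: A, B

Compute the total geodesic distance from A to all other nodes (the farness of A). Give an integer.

Distances from A: B:1, C:1, D:1, E:1, F:2, G:2.
Sum = 1 + 1 + 1 + 1 + 2 + 2 = 8.

8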